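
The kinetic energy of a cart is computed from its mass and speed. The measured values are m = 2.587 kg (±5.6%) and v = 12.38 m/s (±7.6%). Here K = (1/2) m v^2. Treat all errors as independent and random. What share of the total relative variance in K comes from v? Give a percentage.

(δK/K)² = (1·δm/m)² + (2·δv/v)²
  m term: (1×0.0560)² = 0.00314
  v term: (2×0.0760)² = 0.0231
Total = 0.0262. Share from v = 0.0231/0.0262 = 0.880.

88.0%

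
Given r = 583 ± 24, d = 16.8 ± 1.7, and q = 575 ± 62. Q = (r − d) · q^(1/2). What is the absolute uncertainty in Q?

Let u = r − d = 566. δu = √(δr² + δd²) = √(576 + 2.89) = 24.1, so δu/u = 0.0425.
Q is then a monomial in u, q:
δQ/Q = √((δu/u)² + (½·δq/q)²) = √(0.00181 + 0.00291) = 0.0686
Q = 13600, so δQ = 0.0686 × 13600 = 932.

932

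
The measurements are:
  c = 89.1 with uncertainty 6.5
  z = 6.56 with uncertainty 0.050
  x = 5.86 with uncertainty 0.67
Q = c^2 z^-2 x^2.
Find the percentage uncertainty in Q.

Q is a product of powers, so relative uncertainties combine in quadrature:
  (2·δc/c)² = (2×0.0730)² = 0.0213;  (-2·δz/z)² = (-2×0.00762)² = 0.000232;  (2·δx/x)² = (2×0.114)² = 0.0523
δQ/Q = √(0.0738) = 0.272

27.2%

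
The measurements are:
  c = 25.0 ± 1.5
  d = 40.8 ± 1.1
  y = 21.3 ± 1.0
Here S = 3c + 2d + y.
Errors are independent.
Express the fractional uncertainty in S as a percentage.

Each term contributes (cᵢ δxᵢ)² to (δS)²:
  (3·δc)² = 20.2;  (2·δd)² = 4.84;  (δy)² = 1.00
δS = √(26.1) = 5.11
S = 178, so δS/S = 5.11/178 = 0.0287.

2.87%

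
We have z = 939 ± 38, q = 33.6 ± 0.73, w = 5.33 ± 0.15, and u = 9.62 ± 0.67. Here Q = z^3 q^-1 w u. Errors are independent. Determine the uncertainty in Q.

Each factor contributes (exponent × relative error)² to (δQ/Q)²:
  (3·δz/z)² = (3×0.0405)² = 0.0147;  (-1·δq/q)² = (-1×0.0217)² = 0.000472;  (1·δw/w)² = (1×0.0281)² = 0.000792;  (1·δu/u)² = (1×0.0696)² = 0.00485
δQ/Q = √(0.0209) = 0.144
Q = 1.26e+09, so δQ = 0.144 × 1.26e+09 = 1.82e+08.

1.82e+08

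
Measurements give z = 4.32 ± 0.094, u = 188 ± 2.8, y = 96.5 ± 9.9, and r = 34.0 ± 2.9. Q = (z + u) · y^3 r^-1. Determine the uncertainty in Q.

1.63e+06

Let w = z + u = 192. δw = √(δz² + δu²) = √(0.00884 + 7.84) = 2.80, so δw/w = 0.0146.
Q is then a monomial in w, y, r:
δQ/Q = √((δw/w)² + (3·δy/y)² + (-1·δr/r)²) = √(0.000212 + 0.0947 + 0.00728) = 0.320
Q = 5.08e+06, so δQ = 0.320 × 5.08e+06 = 1.63e+06.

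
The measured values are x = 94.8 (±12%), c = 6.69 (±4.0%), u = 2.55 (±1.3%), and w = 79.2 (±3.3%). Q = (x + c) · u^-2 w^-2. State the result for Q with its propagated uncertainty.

Let h = x + c = 101. δh = √(δx² + δc²) = √(129 + 0.0716) = 11.4, so δh/h = 0.112.
Q is then a monomial in h, u, w:
δQ/Q = √((δh/h)² + (-2·δu/u)² + (-2·δw/w)²) = √(0.0126 + 0.000676 + 0.00436) = 0.133
Q = 0.00249, so δQ = 0.133 × 0.00249 = 0.000330.

0.00249 ± 0.000330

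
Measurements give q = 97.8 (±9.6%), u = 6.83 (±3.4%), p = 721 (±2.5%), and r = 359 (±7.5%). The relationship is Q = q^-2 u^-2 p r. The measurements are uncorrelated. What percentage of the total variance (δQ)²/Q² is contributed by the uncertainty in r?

(δQ/Q)² = (-2·δq/q)² + (-2·δu/u)² + (1·δp/p)² + (1·δr/r)²
  q term: (-2×0.0960)² = 0.0369
  u term: (-2×0.0340)² = 0.00462
  p term: (1×0.0250)² = 0.000625
  r term: (1×0.0750)² = 0.00562
Total = 0.0477. Share from r = 0.00562/0.0477 = 0.118.

11.8%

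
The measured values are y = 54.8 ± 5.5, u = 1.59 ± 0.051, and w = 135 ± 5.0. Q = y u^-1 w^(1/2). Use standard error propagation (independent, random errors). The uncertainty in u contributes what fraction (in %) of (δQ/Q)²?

8.99%

(δQ/Q)² = (1·δy/y)² + (-1·δu/u)² + (½·δw/w)²
  y term: (1×0.100)² = 0.0101
  u term: (-1×0.0321)² = 0.00103
  w term: (0.5×0.0370)² = 0.000343
Total = 0.0114. Share from u = 0.00103/0.0114 = 0.0899.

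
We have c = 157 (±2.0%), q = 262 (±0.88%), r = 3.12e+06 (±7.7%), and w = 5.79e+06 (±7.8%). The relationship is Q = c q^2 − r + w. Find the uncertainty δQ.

Let p = c·q^2 = 1.08e+07. δp/p = √((1·δc/c)² + (2·δq/q)²) = √(0.000400 + 0.000310) = 0.0266, so δp = 2.87e+05.
Q = p − r + w: δQ = √(δp² + δr² + δw²) = √(8.24e+10 + 5.77e+10 + 2.04e+11) = 5.87e+05

5.87e+05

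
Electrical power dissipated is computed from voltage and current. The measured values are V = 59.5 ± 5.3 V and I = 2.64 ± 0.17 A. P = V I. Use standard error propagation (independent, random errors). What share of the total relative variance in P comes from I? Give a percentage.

(δP/P)² = (1·δV/V)² + (1·δI/I)²
  V term: (1×0.0891)² = 0.00793
  I term: (1×0.0644)² = 0.00415
Total = 0.0121. Share from I = 0.00415/0.0121 = 0.343.

34.3%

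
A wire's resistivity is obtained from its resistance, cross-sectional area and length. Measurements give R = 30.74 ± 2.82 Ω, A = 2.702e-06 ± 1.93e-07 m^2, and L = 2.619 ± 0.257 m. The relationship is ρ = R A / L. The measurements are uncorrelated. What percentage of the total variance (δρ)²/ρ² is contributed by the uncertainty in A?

(δρ/ρ)² = (1·δR/R)² + (1·δA/A)² + (-1·δL/L)²
  R term: (1×0.0917)² = 0.00842
  A term: (1×0.0714)² = 0.00510
  L term: (-1×0.0981)² = 0.00963
Total = 0.0231. Share from A = 0.00510/0.0231 = 0.220.

22.0%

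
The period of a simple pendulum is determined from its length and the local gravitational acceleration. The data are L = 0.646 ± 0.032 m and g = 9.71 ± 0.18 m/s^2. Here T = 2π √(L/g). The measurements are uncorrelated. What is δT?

Relative error in a monomial: (δT/T)² = Σ (nᵢ · δxᵢ/xᵢ)².
  (½·δL/L)² = (0.5×0.0495)² = 0.000613;  (−½·δg/g)² = (-0.5×0.0185)² = 8.59e-05
δT/T = √(0.000699) = 0.0264
T = 1.62 s, so δT = 0.0264 × 1.62 = 0.0429 s.

0.0429 s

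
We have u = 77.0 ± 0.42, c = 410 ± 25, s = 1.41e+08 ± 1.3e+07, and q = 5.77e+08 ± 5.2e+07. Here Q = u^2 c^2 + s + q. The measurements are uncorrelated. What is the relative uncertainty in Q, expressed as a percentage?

7.77%

Let p = u^2·c^2 = 9.97e+08. δp/p = √((2·δu/u)² + (2·δc/c)²) = √(0.000119 + 0.0149) = 0.122, so δp = 1.22e+08.
Q = p + s + q: δQ = √(δp² + δs² + δq²) = √(1.49e+16 + 1.69e+14 + 2.7e+15) = 1.33e+08
Q = 1.71e+09, so δQ/Q = 1.33e+08/1.71e+09 = 0.0777.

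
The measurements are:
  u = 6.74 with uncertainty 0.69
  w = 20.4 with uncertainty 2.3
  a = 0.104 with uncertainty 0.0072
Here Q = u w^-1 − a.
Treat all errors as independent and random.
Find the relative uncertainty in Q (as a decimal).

Let p = u·w^-1 = 0.330. δp/p = √((1·δu/u)² + (-1·δw/w)²) = √(0.0105 + 0.0127) = 0.152, so δp = 0.0503.
Q = p − a: δQ = √(δp² + δa²) = √(0.00253 + 5.18e-05) = 0.0508
Q = 0.226, so δQ/Q = 0.0508/0.226 = 0.225.

0.225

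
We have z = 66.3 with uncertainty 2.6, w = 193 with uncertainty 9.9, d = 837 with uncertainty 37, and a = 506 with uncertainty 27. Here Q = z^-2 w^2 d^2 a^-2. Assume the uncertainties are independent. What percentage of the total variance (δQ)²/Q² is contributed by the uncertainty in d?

21.8%

(δQ/Q)² = (-2·δz/z)² + (2·δw/w)² + (2·δd/d)² + (-2·δa/a)²
  z term: (-2×0.0392)² = 0.00615
  w term: (2×0.0513)² = 0.0105
  d term: (2×0.0442)² = 0.00782
  a term: (-2×0.0534)² = 0.0114
Total = 0.0359. Share from d = 0.00782/0.0359 = 0.218.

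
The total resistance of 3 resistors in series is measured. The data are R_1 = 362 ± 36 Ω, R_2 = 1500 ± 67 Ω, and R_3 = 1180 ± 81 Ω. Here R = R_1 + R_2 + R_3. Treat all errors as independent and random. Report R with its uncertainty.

R is a linear combination, so absolute uncertainties add in quadrature:
  (δR_1)² = 1300;  (δR_2)² = 4490;  (δR_3)² = 6560
δR = √(12300) = 111 Ω
R = 3040 Ω.

3040 ± 111 Ω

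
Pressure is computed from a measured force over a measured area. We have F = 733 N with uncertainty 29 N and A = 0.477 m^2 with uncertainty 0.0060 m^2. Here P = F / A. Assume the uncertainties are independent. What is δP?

63.8 Pa

For a monomial P ∝ F, A^-1, fractional errors add in quadrature:
  (1·δF/F)² = (1×0.0396)² = 0.00157;  (-1·δA/A)² = (-1×0.0126)² = 0.000158
δP/P = √(0.00172) = 0.0415
P = 1540 Pa, so δP = 0.0415 × 1540 = 63.8 Pa.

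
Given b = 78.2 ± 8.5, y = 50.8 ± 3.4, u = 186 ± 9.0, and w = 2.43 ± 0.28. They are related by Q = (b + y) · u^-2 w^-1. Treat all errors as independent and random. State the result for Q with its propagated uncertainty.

0.00153 ± 0.000255

Let h = b + y = 129. δh = √(δb² + δy²) = √(72.2 + 11.6) = 9.15, so δh/h = 0.0710.
Q is then a monomial in h, u, w:
δQ/Q = √((δh/h)² + (-2·δu/u)² + (-1·δw/w)²) = √(0.00504 + 0.00937 + 0.0133) = 0.166
Q = 0.00153, so δQ = 0.166 × 0.00153 = 0.000255.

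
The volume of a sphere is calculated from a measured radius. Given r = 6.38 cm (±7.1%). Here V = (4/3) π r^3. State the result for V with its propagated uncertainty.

For a monomial V ∝ r^3, fractional errors add in quadrature:
  (3·δr/r)² = (3×0.0710)² = 0.0454
δV/V = √(0.0454) = 0.213
V = 1090 cm^3, so δV = 0.213 × 1090 = 232 cm^3.

1090 ± 232 cm^3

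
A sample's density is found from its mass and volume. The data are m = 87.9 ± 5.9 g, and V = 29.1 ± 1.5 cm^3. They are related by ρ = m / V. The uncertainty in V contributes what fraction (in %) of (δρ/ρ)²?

37.1%

(δρ/ρ)² = (1·δm/m)² + (-1·δV/V)²
  m term: (1×0.0671)² = 0.00451
  V term: (-1×0.0515)² = 0.00266
Total = 0.00716. Share from V = 0.00266/0.00716 = 0.371.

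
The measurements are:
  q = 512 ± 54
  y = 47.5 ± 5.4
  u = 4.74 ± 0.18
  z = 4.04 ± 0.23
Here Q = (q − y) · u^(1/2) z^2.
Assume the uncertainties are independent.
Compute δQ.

2710

Let w = q − y = 464. δw = √(δq² + δy²) = √(2920 + 29.2) = 54.3, so δw/w = 0.117.
Q is then a monomial in w, u, z:
δQ/Q = √((δw/w)² + (½·δu/u)² + (2·δz/z)²) = √(0.0137 + 0.000361 + 0.0130) = 0.164
Q = 16500, so δQ = 0.164 × 16500 = 2710.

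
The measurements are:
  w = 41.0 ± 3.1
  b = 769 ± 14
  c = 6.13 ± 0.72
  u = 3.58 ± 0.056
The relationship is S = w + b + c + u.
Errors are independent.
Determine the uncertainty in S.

14.4

S is a linear combination, so absolute uncertainties add in quadrature:
  (δw)² = 9.61;  (δb)² = 196;  (δc)² = 0.518;  (δu)² = 0.00314
δS = √(206) = 14.4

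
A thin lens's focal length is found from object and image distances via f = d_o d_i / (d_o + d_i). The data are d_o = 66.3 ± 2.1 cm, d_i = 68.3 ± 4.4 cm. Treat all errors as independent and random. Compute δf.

1.20 cm

∂f/∂d_o = (d_i/(d_o+d_i))² = 0.257;  ∂f/∂d_i = (d_o/(d_o+d_i))² = 0.243
δf = √((∂f/∂d_o · δd_o)² + (∂f/∂d_i · δd_i)²) = √(0.292 + 1.14) = 1.20 cm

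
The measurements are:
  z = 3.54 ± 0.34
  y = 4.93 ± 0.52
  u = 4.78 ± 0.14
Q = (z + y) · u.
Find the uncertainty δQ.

Let w = z + y = 8.47. δw = √(δz² + δy²) = √(0.116 + 0.270) = 0.621, so δw/w = 0.0734.
Q is then a monomial in w, u:
δQ/Q = √((δw/w)² + (1·δu/u)²) = √(0.00538 + 0.000858) = 0.0790
Q = 40.5, so δQ = 0.0790 × 40.5 = 3.20.

3.20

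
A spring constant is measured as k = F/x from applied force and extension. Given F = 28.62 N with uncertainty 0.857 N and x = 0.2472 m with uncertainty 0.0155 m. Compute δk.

8.04 N/m

For a monomial k ∝ F, x^-1, fractional errors add in quadrature:
  (1·δF/F)² = (1×0.0299)² = 0.000897;  (-1·δx/x)² = (-1×0.0627)² = 0.00393
δk/k = √(0.00483) = 0.0695
k = 115.8 N/m, so δk = 0.0695 × 115.8 = 8.04 N/m.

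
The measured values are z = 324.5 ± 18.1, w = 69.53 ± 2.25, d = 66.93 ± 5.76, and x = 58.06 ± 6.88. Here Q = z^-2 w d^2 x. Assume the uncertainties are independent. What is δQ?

Since Q is a product/quotient, work with relative uncertainties:
  (-2·δz/z)² = (-2×0.0558)² = 0.0124;  (1·δw/w)² = (1×0.0324)² = 0.00105;  (2·δd/d)² = (2×0.0861)² = 0.0296;  (1·δx/x)² = (1×0.118)² = 0.0140
δQ/Q = √(0.0572) = 0.239
Q = 171.7, so δQ = 0.239 × 171.7 = 41.1.

41.1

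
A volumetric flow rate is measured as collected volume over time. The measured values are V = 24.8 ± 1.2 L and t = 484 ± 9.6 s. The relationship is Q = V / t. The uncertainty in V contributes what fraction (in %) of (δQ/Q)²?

85.6%

(δQ/Q)² = (1·δV/V)² + (-1·δt/t)²
  V term: (1×0.0484)² = 0.00234
  t term: (-1×0.0198)² = 0.000393
Total = 0.00273. Share from V = 0.00234/0.00273 = 0.856.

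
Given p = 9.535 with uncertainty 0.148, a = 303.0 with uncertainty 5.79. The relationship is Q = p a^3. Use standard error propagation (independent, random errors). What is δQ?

Products/powers → add relative errors in quadrature, weighted by exponent:
  (1·δp/p)² = (1×0.0155)² = 0.000241;  (3·δa/a)² = (3×0.0191)² = 0.00329
δQ/Q = √(0.00353) = 0.0594
Q = 2.652e+08, so δQ = 0.0594 × 2.652e+08 = 1.58e+07.

1.58e+07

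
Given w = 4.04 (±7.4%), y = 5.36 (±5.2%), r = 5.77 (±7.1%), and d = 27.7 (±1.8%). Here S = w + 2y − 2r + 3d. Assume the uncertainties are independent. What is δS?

1.82

Absolute uncertainties add in quadrature for a linear combination:
  (δw)² = 0.0894;  (2·δy)² = 0.311;  (2·δr)² = 0.671;  (3·δd)² = 2.24
δS = √(3.31) = 1.82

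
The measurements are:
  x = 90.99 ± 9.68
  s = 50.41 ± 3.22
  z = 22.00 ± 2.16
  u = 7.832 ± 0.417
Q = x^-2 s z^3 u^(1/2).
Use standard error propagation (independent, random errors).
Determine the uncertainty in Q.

Since Q is a product/quotient, work with relative uncertainties:
  (-2·δx/x)² = (-2×0.106)² = 0.0453;  (1·δs/s)² = (1×0.0639)² = 0.00408;  (3·δz/z)² = (3×0.0982)² = 0.0868;  (½·δu/u)² = (0.5×0.0532)² = 0.000709
δQ/Q = √(0.137) = 0.370
Q = 181.4, so δQ = 0.370 × 181.4 = 67.1.

67.1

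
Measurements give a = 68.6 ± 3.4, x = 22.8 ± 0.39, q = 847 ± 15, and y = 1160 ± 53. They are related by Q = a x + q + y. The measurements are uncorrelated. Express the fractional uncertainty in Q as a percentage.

Let p = a·x = 1560. δp/p = √((1·δa/a)² + (1·δx/x)²) = √(0.00246 + 0.000293) = 0.0524, so δp = 82.0.
Q = p + q + y: δQ = √(δp² + δq² + δy²) = √(6730 + 225 + 2810) = 98.8
Q = 3570, so δQ/Q = 98.8/3570 = 0.0277.

2.77%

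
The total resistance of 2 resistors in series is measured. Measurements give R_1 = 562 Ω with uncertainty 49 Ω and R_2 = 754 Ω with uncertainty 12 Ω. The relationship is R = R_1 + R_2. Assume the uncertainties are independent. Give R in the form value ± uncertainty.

1320 ± 50.4 Ω

For a sum/difference, combine absolute errors in quadrature:
  (δR_1)² = 2400;  (δR_2)² = 144
δR = √(2540) = 50.4 Ω
R = 1320 Ω.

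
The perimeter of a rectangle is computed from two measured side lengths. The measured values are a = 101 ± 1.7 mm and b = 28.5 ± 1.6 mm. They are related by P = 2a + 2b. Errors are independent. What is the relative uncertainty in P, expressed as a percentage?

Absolute uncertainties add in quadrature for a linear combination:
  (2·δa)² = 11.6;  (2·δb)² = 10.2
δP = √(21.8) = 4.67 mm
P = 259 mm, so δP/P = 4.67/259 = 0.0180.

1.80%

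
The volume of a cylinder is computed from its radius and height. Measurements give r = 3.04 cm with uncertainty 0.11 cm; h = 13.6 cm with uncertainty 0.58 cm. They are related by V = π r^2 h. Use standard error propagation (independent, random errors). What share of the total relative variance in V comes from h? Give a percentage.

25.8%

(δV/V)² = (2·δr/r)² + (1·δh/h)²
  r term: (2×0.0362)² = 0.00524
  h term: (1×0.0426)² = 0.00182
Total = 0.00706. Share from h = 0.00182/0.00706 = 0.258.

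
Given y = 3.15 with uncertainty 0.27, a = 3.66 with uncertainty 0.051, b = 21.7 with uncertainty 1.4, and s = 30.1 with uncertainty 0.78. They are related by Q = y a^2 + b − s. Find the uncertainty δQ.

Let p = y·a^2 = 42.2. δp/p = √((1·δy/y)² + (2·δa/a)²) = √(0.00735 + 0.000777) = 0.0901, so δp = 3.80.
Q = p + b − s: δQ = √(δp² + δb² + δs²) = √(14.5 + 1.96 + 0.608) = 4.13

4.13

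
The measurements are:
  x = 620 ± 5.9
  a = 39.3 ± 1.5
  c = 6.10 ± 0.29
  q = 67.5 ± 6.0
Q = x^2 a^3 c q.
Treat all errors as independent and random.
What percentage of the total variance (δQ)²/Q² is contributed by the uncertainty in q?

(δQ/Q)² = (2·δx/x)² + (3·δa/a)² + (1·δc/c)² + (1·δq/q)²
  x term: (2×0.00952)² = 0.000362
  a term: (3×0.0382)² = 0.0131
  c term: (1×0.0475)² = 0.00226
  q term: (1×0.0889)² = 0.00790
Total = 0.0236. Share from q = 0.00790/0.0236 = 0.334.

33.4%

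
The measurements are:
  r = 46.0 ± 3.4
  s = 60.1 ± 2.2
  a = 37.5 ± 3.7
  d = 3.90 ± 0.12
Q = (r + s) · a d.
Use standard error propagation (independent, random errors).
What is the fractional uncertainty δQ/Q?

Let u = r + s = 106. δu = √(δr² + δs²) = √(11.6 + 4.84) = 4.05, so δu/u = 0.0382.
Q is then a monomial in u, a, d:
δQ/Q = √((δu/u)² + (1·δa/a)² + (1·δd/d)²) = √(0.00146 + 0.00974 + 0.000947) = 0.110

0.110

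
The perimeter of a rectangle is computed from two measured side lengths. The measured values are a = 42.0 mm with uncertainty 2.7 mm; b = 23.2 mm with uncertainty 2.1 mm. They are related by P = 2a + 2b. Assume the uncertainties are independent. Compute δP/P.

0.0525

Each term contributes (cᵢ δxᵢ)² to (δP)²:
  (2·δa)² = 29.2;  (2·δb)² = 17.6
δP = √(46.8) = 6.84 mm
P = 130 mm, so δP/P = 6.84/130 = 0.0525.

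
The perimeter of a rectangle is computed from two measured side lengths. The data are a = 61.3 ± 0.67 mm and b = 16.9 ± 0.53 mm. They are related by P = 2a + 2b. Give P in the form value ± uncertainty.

156 ± 1.71 mm

P is a linear combination, so absolute uncertainties add in quadrature:
  (2·δa)² = 1.80;  (2·δb)² = 1.12
δP = √(2.92) = 1.71 mm
P = 156 mm.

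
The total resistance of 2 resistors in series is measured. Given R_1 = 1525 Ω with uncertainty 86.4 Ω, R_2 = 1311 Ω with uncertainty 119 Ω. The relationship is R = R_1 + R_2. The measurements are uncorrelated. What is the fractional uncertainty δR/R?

For a sum/difference, combine absolute errors in quadrature:
  (δR_1)² = 7460;  (δR_2)² = 14200
δR = √(21600) = 147 Ω
R = 2836 Ω, so δR/R = 147/2836 = 0.0519.

0.0519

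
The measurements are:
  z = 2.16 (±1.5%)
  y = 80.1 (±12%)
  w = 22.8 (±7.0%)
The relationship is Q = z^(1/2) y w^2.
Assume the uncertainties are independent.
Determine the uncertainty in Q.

For a monomial Q ∝ z^(1/2), y, w^2, fractional errors add in quadrature:
  (½·δz/z)² = (0.5×0.0150)² = 5.62e-05;  (1·δy/y)² = (1×0.120)² = 0.0144;  (2·δw/w)² = (2×0.0700)² = 0.0196
δQ/Q = √(0.0341) = 0.185
Q = 61200, so δQ = 0.185 × 61200 = 11300.

11300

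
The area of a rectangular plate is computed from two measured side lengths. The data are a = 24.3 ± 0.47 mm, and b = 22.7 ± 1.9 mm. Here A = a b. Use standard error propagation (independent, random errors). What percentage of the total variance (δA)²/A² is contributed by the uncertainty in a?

(δA/A)² = (1·δa/a)² + (1·δb/b)²
  a term: (1×0.0193)² = 0.000374
  b term: (1×0.0837)² = 0.00701
Total = 0.00738. Share from a = 0.000374/0.00738 = 0.0507.

5.07%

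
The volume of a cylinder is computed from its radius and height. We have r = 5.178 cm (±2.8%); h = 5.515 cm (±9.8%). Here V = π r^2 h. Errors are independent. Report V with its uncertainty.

V is a product of powers, so relative uncertainties combine in quadrature:
  (2·δr/r)² = (2×0.0280)² = 0.00314;  (1·δh/h)² = (1×0.0980)² = 0.00960
δV/V = √(0.0127) = 0.113
V = 464.5 cm^3, so δV = 0.113 × 464.5 = 52.4 cm^3.

464.5 ± 52.4 cm^3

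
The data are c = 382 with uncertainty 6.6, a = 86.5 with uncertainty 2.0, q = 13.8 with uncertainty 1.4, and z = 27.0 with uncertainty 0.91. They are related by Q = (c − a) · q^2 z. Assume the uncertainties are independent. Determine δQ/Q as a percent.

20.7%

Let u = c − a = 296. δu = √(δc² + δa²) = √(43.6 + 4.00) = 6.90, so δu/u = 0.0233.
Q is then a monomial in u, q, z:
δQ/Q = √((δu/u)² + (2·δq/q)² + (1·δz/z)²) = √(0.000545 + 0.0412 + 0.00114) = 0.207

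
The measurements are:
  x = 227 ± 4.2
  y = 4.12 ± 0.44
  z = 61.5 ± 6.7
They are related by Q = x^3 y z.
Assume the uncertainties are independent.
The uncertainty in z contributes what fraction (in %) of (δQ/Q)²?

45.0%

(δQ/Q)² = (3·δx/x)² + (1·δy/y)² + (1·δz/z)²
  x term: (3×0.0185)² = 0.00308
  y term: (1×0.107)² = 0.0114
  z term: (1×0.109)² = 0.0119
Total = 0.0264. Share from z = 0.0119/0.0264 = 0.450.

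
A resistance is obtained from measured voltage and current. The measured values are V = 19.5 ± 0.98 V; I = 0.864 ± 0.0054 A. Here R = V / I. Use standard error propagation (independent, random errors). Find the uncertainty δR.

1.14 Ω

Each factor contributes (exponent × relative error)² to (δR/R)²:
  (1·δV/V)² = (1×0.0503)² = 0.00253;  (-1·δI/I)² = (-1×0.00625)² = 3.91e-05
δR/R = √(0.00256) = 0.0506
R = 22.6 Ω, so δR = 0.0506 × 22.6 = 1.14 Ω.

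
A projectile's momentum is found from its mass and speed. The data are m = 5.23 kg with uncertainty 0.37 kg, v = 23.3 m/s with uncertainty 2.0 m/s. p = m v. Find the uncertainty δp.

Each factor contributes (exponent × relative error)² to (δp/p)²:
  (1·δm/m)² = (1×0.0707)² = 0.00500;  (1·δv/v)² = (1×0.0858)² = 0.00737
δp/p = √(0.0124) = 0.111
p = 122 kg·m/s, so δp = 0.111 × 122 = 13.6 kg·m/s.

13.6 kg·m/s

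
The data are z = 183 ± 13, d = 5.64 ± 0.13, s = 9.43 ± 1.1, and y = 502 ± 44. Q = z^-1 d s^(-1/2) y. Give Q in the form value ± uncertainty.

Products/powers → add relative errors in quadrature, weighted by exponent:
  (-1·δz/z)² = (-1×0.0710)² = 0.00505;  (1·δd/d)² = (1×0.0230)² = 0.000531;  (−½·δs/s)² = (-0.5×0.117)² = 0.00340;  (1·δy/y)² = (1×0.0876)² = 0.00768
δQ/Q = √(0.0167) = 0.129
Q = 5.04, so δQ = 0.129 × 5.04 = 0.650.

5.04 ± 0.650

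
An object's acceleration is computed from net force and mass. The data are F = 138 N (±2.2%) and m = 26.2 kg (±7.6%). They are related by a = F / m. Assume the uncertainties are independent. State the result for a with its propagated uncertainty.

5.27 ± 0.417 m/s^2

For a monomial a ∝ F, m^-1, fractional errors add in quadrature:
  (1·δF/F)² = (1×0.0220)² = 0.000484;  (-1·δm/m)² = (-1×0.0760)² = 0.00578
δa/a = √(0.00626) = 0.0791
a = 5.27 m/s^2, so δa = 0.0791 × 5.27 = 0.417 m/s^2.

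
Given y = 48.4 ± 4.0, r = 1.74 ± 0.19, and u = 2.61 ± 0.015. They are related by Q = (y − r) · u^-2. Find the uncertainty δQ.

Let w = y − r = 46.7. δw = √(δy² + δr²) = √(16.0 + 0.0361) = 4.00, so δw/w = 0.0858.
Q is then a monomial in w, u:
δQ/Q = √((δw/w)² + (-2·δu/u)²) = √(0.00737 + 0.000132) = 0.0866
Q = 6.85, so δQ = 0.0866 × 6.85 = 0.593.

0.593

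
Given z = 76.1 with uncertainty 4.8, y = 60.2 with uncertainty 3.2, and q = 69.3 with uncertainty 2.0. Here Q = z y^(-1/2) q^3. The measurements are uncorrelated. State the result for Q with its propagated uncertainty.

Since Q is a product/quotient, work with relative uncertainties:
  (1·δz/z)² = (1×0.0631)² = 0.00398;  (−½·δy/y)² = (-0.5×0.0532)² = 0.000706;  (3·δq/q)² = (3×0.0289)² = 0.00750
δQ/Q = √(0.0122) = 0.110
Q = 3.26e+06, so δQ = 0.110 × 3.26e+06 = 3.6e+05.

(3.26 ± 0.360) × 10^6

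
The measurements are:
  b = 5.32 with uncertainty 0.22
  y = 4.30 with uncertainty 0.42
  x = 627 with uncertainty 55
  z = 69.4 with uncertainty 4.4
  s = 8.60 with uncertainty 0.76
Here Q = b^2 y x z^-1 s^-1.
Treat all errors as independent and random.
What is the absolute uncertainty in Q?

24.2

For a monomial Q ∝ b^2, y, x, z^-1, s^-1, fractional errors add in quadrature:
  (2·δb/b)² = (2×0.0414)² = 0.00684;  (1·δy/y)² = (1×0.0977)² = 0.00954;  (1·δx/x)² = (1×0.0877)² = 0.00769;  (-1·δz/z)² = (-1×0.0634)² = 0.00402;  (-1·δs/s)² = (-1×0.0884)² = 0.00781
δQ/Q = √(0.0359) = 0.189
Q = 128, so δQ = 0.189 × 128 = 24.2.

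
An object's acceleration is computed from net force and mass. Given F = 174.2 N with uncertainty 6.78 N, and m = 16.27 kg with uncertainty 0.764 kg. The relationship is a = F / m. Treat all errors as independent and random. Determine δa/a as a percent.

Products/powers → add relative errors in quadrature, weighted by exponent:
  (1·δF/F)² = (1×0.0389)² = 0.00151;  (-1·δm/m)² = (-1×0.0470)² = 0.00221
δa/a = √(0.00372) = 0.0610

6.10%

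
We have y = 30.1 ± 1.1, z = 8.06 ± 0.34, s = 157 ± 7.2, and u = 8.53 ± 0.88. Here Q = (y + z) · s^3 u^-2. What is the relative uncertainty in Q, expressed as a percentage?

Let w = y + z = 38.2. δw = √(δy² + δz²) = √(1.21 + 0.116) = 1.15, so δw/w = 0.0302.
Q is then a monomial in w, s, u:
δQ/Q = √((δw/w)² + (3·δs/s)² + (-2·δu/u)²) = √(0.000910 + 0.0189 + 0.0426) = 0.250

25.0%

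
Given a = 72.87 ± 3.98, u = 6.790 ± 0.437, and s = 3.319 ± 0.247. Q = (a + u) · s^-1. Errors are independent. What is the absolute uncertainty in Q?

Let w = a + u = 79.66. δw = √(δa² + δu²) = √(15.8 + 0.191) = 4.00, so δw/w = 0.0503.
Q is then a monomial in w, s:
δQ/Q = √((δw/w)² + (-1·δs/s)²) = √(0.00253 + 0.00554) = 0.0898
Q = 24.00, so δQ = 0.0898 × 24.00 = 2.16.

2.16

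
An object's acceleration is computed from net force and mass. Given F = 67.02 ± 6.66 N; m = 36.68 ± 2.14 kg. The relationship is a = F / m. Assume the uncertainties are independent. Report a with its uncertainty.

a is a product of powers, so relative uncertainties combine in quadrature:
  (1·δF/F)² = (1×0.0994)² = 0.00988;  (-1·δm/m)² = (-1×0.0583)² = 0.00340
δa/a = √(0.0133) = 0.115
a = 1.827 m/s^2, so δa = 0.115 × 1.827 = 0.211 m/s^2.

1.827 ± 0.211 m/s^2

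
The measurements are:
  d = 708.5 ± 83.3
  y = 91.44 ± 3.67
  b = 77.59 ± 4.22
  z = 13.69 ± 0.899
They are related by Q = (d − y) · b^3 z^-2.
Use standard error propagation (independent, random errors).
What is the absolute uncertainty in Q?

3.83e+05

Let u = d − y = 617.1. δu = √(δd² + δy²) = √(6940 + 13.5) = 83.4, so δu/u = 0.135.
Q is then a monomial in u, b, z:
δQ/Q = √((δu/u)² + (3·δb/b)² + (-2·δz/z)²) = √(0.0183 + 0.0266 + 0.0172) = 0.249
Q = 1.538e+06, so δQ = 0.249 × 1.538e+06 = 3.83e+05.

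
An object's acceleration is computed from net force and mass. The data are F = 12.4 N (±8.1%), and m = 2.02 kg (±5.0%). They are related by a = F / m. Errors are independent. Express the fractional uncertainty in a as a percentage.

Each factor contributes (exponent × relative error)² to (δa/a)²:
  (1·δF/F)² = (1×0.0810)² = 0.00656;  (-1·δm/m)² = (-1×0.0500)² = 0.00250
δa/a = √(0.00906) = 0.0952

9.52%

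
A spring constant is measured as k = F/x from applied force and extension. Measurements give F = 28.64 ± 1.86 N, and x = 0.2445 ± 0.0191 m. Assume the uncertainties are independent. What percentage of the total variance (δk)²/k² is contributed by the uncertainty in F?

40.9%

(δk/k)² = (1·δF/F)² + (-1·δx/x)²
  F term: (1×0.0649)² = 0.00422
  x term: (-1×0.0781)² = 0.00610
Total = 0.0103. Share from F = 0.00422/0.0103 = 0.409.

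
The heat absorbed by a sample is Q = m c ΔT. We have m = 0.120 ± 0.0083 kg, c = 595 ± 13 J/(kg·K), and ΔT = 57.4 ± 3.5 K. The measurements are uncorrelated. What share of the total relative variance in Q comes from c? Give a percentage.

5.32%

(δQ/Q)² = (1·δm/m)² + (1·δc/c)² + (1·δΔT/ΔT)²
  m term: (1×0.0692)² = 0.00478
  c term: (1×0.0218)² = 0.000477
  ΔT term: (1×0.0610)² = 0.00372
Total = 0.00898. Share from c = 0.000477/0.00898 = 0.0532.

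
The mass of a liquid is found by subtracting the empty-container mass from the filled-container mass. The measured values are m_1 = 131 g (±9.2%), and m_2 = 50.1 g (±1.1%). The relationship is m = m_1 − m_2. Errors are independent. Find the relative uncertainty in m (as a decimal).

m is a linear combination, so absolute uncertainties add in quadrature:
  (δm_1)² = 145;  (δm_2)² = 0.304
δm = √(146) = 12.1 g
m = 80.9 g, so δm/m = 12.1/80.9 = 0.149.

0.149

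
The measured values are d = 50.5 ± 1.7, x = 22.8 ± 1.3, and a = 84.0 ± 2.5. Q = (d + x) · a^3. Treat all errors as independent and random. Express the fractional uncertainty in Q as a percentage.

9.39%

Let u = d + x = 73.3. δu = √(δd² + δx²) = √(2.89 + 1.69) = 2.14, so δu/u = 0.0292.
Q is then a monomial in u, a:
δQ/Q = √((δu/u)² + (3·δa/a)²) = √(0.000852 + 0.00797) = 0.0939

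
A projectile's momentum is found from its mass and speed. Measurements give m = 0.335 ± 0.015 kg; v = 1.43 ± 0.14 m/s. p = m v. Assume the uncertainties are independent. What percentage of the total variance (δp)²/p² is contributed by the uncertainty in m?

(δp/p)² = (1·δm/m)² + (1·δv/v)²
  m term: (1×0.0448)² = 0.00200
  v term: (1×0.0979)² = 0.00958
Total = 0.0116. Share from m = 0.00200/0.0116 = 0.173.

17.3%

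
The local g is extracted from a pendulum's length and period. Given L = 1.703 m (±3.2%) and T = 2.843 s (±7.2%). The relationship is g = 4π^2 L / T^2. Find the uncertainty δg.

1.23 m/s^2

Each factor contributes (exponent × relative error)² to (δg/g)²:
  (1·δL/L)² = (1×0.0320)² = 0.00102;  (-2·δT/T)² = (-2×0.0720)² = 0.0207
δg/g = √(0.0218) = 0.148
g = 8.318 m/s^2, so δg = 0.148 × 8.318 = 1.23 m/s^2.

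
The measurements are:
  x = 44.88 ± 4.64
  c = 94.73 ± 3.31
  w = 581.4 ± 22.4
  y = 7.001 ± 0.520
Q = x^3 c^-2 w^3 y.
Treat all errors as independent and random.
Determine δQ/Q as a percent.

For a monomial Q ∝ x^3, c^-2, w^3, y, fractional errors add in quadrature:
  (3·δx/x)² = (3×0.103)² = 0.0962;  (-2·δc/c)² = (-2×0.0349)² = 0.00488;  (3·δw/w)² = (3×0.0385)² = 0.0134;  (1·δy/y)² = (1×0.0743)² = 0.00552
δQ/Q = √(0.120) = 0.346

34.6%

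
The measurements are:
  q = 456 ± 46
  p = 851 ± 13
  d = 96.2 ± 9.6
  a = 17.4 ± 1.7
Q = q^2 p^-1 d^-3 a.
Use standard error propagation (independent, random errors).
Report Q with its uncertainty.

0.00478 ± 0.00179

For a monomial Q ∝ q^2, p^-1, d^-3, a, fractional errors add in quadrature:
  (2·δq/q)² = (2×0.101)² = 0.0407;  (-1·δp/p)² = (-1×0.0153)² = 0.000233;  (-3·δd/d)² = (-3×0.0998)² = 0.0896;  (1·δa/a)² = (1×0.0977)² = 0.00955
δQ/Q = √(0.140) = 0.374
Q = 0.00478, so δQ = 0.374 × 0.00478 = 0.00179.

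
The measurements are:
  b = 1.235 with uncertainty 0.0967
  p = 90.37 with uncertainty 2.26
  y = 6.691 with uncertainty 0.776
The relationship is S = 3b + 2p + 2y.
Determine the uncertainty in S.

4.79

Absolute uncertainties add in quadrature for a linear combination:
  (3·δb)² = 0.0842;  (2·δp)² = 20.4;  (2·δy)² = 2.41
δS = √(22.9) = 4.79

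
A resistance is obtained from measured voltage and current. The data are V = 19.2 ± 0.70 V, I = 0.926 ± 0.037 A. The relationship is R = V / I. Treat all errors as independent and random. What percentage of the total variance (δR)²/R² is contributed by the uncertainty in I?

(δR/R)² = (1·δV/V)² + (-1·δI/I)²
  V term: (1×0.0365)² = 0.00133
  I term: (-1×0.0400)² = 0.00160
Total = 0.00293. Share from I = 0.00160/0.00293 = 0.546.

54.6%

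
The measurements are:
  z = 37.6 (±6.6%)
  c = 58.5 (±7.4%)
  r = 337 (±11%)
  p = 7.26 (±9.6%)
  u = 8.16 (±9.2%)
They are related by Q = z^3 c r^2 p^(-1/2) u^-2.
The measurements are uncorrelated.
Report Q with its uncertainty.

(1.97 ± 0.708) × 10^9

Relative error in a monomial: (δQ/Q)² = Σ (nᵢ · δxᵢ/xᵢ)².
  (3·δz/z)² = (3×0.0660)² = 0.0392;  (1·δc/c)² = (1×0.0740)² = 0.00548;  (2·δr/r)² = (2×0.110)² = 0.0484;  (−½·δp/p)² = (-0.5×0.0960)² = 0.00230;  (-2·δu/u)² = (-2×0.0920)² = 0.0339
δQ/Q = √(0.129) = 0.359
Q = 1.97e+09, so δQ = 0.359 × 1.97e+09 = 7.08e+08.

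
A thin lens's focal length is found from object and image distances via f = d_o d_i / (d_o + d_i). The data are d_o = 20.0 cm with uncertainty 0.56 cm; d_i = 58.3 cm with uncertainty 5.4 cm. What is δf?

∂f/∂d_o = (d_i/(d_o+d_i))² = 0.554;  ∂f/∂d_i = (d_o/(d_o+d_i))² = 0.0652
δf = √((∂f/∂d_o · δd_o)² + (∂f/∂d_i · δd_i)²) = √(0.0964 + 0.124) = 0.470 cm

0.470 cm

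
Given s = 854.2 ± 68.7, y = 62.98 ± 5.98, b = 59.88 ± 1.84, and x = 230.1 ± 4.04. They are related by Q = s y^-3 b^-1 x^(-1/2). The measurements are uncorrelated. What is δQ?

Since Q is a product/quotient, work with relative uncertainties:
  (1·δs/s)² = (1×0.0804)² = 0.00647;  (-3·δy/y)² = (-3×0.0950)² = 0.0811;  (-1·δb/b)² = (-1×0.0307)² = 0.000944;  (−½·δx/x)² = (-0.5×0.0176)² = 7.71e-05
δQ/Q = √(0.0886) = 0.298
Q = 3.765e-06, so δQ = 0.298 × 3.765e-06 = 1.12e-06.

1.12e-06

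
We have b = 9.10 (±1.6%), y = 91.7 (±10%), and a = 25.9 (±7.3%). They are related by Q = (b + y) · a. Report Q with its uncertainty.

Let u = b + y = 101. δu = √(δb² + δy²) = √(0.0212 + 84.1) = 9.17, so δu/u = 0.0910.
Q is then a monomial in u, a:
δQ/Q = √((δu/u)² + (1·δa/a)²) = √(0.00828 + 0.00533) = 0.117
Q = 2610, so δQ = 0.117 × 2610 = 305.

2610 ± 305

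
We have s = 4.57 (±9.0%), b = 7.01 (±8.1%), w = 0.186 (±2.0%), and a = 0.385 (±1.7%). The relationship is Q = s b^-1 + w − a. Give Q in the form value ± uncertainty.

Let p = s·b^-1 = 0.652. δp/p = √((1·δs/s)² + (-1·δb/b)²) = √(0.00810 + 0.00656) = 0.121, so δp = 0.0789.
Q = p + w − a: δQ = √(δp² + δw² + δa²) = √(0.00623 + 1.38e-05 + 4.28e-05) = 0.0793
Q = 0.453.

0.453 ± 0.0793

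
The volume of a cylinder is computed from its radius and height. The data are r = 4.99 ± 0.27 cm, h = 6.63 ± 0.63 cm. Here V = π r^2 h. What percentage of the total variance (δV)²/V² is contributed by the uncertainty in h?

(δV/V)² = (2·δr/r)² + (1·δh/h)²
  r term: (2×0.0541)² = 0.0117
  h term: (1×0.0950)² = 0.00903
Total = 0.0207. Share from h = 0.00903/0.0207 = 0.435.

43.5%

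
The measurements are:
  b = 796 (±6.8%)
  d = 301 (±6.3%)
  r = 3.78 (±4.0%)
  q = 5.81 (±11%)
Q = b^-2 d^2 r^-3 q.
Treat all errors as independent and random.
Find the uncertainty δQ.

0.00380

Since Q is a product/quotient, work with relative uncertainties:
  (-2·δb/b)² = (-2×0.0680)² = 0.0185;  (2·δd/d)² = (2×0.0630)² = 0.0159;  (-3·δr/r)² = (-3×0.0400)² = 0.0144;  (1·δq/q)² = (1×0.110)² = 0.0121
δQ/Q = √(0.0609) = 0.247
Q = 0.0154, so δQ = 0.247 × 0.0154 = 0.00380.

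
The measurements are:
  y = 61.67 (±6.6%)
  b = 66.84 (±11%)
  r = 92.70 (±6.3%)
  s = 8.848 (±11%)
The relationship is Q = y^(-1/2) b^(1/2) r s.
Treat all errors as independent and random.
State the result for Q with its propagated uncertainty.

For a monomial Q ∝ y^(-1/2), b^(1/2), r, s, fractional errors add in quadrature:
  (−½·δy/y)² = (-0.5×0.0660)² = 0.00109;  (½·δb/b)² = (0.5×0.110)² = 0.00302;  (1·δr/r)² = (1×0.0630)² = 0.00397;  (1·δs/s)² = (1×0.110)² = 0.0121
δQ/Q = √(0.0202) = 0.142
Q = 853.9, so δQ = 0.142 × 853.9 = 121.

853.9 ± 121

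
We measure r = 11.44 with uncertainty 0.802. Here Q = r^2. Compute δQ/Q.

For a monomial Q ∝ r^2, fractional errors add in quadrature:
  (2·δr/r)² = (2×0.0701)² = 0.0197
δQ/Q = √(0.0197) = 0.140

0.140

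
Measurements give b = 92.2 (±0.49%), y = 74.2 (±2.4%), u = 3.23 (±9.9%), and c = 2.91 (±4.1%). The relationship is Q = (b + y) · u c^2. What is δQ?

Let w = b + y = 166. δw = √(δb² + δy²) = √(0.204 + 3.17) = 1.84, so δw/w = 0.0110.
Q is then a monomial in w, u, c:
δQ/Q = √((δw/w)² + (1·δu/u)² + (2·δc/c)²) = √(0.000122 + 0.00980 + 0.00672) = 0.129
Q = 4550, so δQ = 0.129 × 4550 = 587.

587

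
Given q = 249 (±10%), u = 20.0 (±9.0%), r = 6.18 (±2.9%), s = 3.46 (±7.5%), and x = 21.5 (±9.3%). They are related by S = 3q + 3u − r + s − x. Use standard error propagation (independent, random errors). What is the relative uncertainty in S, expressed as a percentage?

9.57%

For a sum/difference, combine absolute errors in quadrature:
  (3·δq)² = 5580;  (3·δu)² = 29.2;  (δr)² = 0.0321;  (δs)² = 0.0673;  (δx)² = 4.00
δS = √(5610) = 74.9
S = 783, so δS/S = 74.9/783 = 0.0957.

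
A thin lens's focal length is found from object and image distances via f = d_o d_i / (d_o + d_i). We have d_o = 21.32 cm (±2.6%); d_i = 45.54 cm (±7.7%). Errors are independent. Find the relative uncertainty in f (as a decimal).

0.0303

∂f/∂d_o = (d_i/(d_o+d_i))² = 0.464;  ∂f/∂d_i = (d_o/(d_o+d_i))² = 0.102
δf = √((∂f/∂d_o · δd_o)² + (∂f/∂d_i · δd_i)²) = √(0.0661 + 0.127) = 0.440 cm
f = 14.52 cm, so δf/f = 0.440/14.52 = 0.0303.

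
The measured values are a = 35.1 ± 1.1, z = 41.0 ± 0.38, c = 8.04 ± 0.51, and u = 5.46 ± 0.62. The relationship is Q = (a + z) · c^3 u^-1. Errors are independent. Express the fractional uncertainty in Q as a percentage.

Let w = a + z = 76.1. δw = √(δa² + δz²) = √(1.21 + 0.144) = 1.16, so δw/w = 0.0153.
Q is then a monomial in w, c, u:
δQ/Q = √((δw/w)² + (3·δc/c)² + (-1·δu/u)²) = √(0.000234 + 0.0362 + 0.0129) = 0.222

22.2%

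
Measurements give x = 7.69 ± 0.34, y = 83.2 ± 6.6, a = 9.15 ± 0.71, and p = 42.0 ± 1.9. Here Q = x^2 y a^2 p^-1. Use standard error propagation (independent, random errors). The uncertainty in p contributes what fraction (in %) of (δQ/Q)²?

5.09%

(δQ/Q)² = (2·δx/x)² + (1·δy/y)² + (2·δa/a)² + (-1·δp/p)²
  x term: (2×0.0442)² = 0.00782
  y term: (1×0.0793)² = 0.00629
  a term: (2×0.0776)² = 0.0241
  p term: (-1×0.0452)² = 0.00205
Total = 0.0402. Share from p = 0.00205/0.0402 = 0.0509.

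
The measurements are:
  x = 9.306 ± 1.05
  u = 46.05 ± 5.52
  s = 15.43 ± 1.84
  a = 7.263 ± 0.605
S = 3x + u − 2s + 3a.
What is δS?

Absolute uncertainties add in quadrature for a linear combination:
  (3·δx)² = 9.92;  (δu)² = 30.5;  (2·δs)² = 13.5;  (3·δa)² = 3.29
δS = √(57.2) = 7.57

7.57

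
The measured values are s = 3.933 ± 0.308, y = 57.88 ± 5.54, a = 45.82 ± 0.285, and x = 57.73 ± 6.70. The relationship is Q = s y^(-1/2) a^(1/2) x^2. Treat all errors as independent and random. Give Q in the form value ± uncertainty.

11660 ± 2910

Each factor contributes (exponent × relative error)² to (δQ/Q)²:
  (1·δs/s)² = (1×0.0783)² = 0.00613;  (−½·δy/y)² = (-0.5×0.0957)² = 0.00229;  (½·δa/a)² = (0.5×0.00622)² = 9.67e-06;  (2·δx/x)² = (2×0.116)² = 0.0539
δQ/Q = √(0.0623) = 0.250
Q = 11660, so δQ = 0.250 × 11660 = 2910.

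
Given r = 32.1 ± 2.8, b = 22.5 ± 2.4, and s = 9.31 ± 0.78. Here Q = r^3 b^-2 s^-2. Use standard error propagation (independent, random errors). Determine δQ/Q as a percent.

Q is a product of powers, so relative uncertainties combine in quadrature:
  (3·δr/r)² = (3×0.0872)² = 0.0685;  (-2·δb/b)² = (-2×0.107)² = 0.0455;  (-2·δs/s)² = (-2×0.0838)² = 0.0281
δQ/Q = √(0.142) = 0.377

37.7%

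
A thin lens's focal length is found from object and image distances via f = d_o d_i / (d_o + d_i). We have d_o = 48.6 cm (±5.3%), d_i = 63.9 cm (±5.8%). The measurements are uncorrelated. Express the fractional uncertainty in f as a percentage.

3.92%

∂f/∂d_o = (d_i/(d_o+d_i))² = 0.323;  ∂f/∂d_i = (d_o/(d_o+d_i))² = 0.187
δf = √((∂f/∂d_o · δd_o)² + (∂f/∂d_i · δd_i)²) = √(0.691 + 0.478) = 1.08 cm
f = 27.6 cm, so δf/f = 1.08/27.6 = 0.0392.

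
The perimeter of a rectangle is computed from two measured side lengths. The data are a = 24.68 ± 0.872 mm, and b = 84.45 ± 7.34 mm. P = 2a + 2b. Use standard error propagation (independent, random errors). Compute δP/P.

Absolute uncertainties add in quadrature for a linear combination:
  (2·δa)² = 3.04;  (2·δb)² = 216
δP = √(219) = 14.8 mm
P = 218.3 mm, so δP/P = 14.8/218.3 = 0.0677.

0.0677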